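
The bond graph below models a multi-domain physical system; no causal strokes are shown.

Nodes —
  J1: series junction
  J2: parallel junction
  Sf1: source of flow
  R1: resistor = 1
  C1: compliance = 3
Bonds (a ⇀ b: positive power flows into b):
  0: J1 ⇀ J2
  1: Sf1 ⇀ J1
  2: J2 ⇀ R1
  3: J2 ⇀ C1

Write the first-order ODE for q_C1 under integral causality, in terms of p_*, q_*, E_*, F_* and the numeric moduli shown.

dq_C1/dt = F_Sf1 - q_C1/3

bond 1 stroke→Sf1  (source Sf1 imposes f)
bond 0 stroke→J1  (J1 flow already set via bond 1)
bond 3 stroke→J2  (C1 outputs effort q/C1)
bond 2 stroke→R1  (J2: bond 3 brought effort, rest push out)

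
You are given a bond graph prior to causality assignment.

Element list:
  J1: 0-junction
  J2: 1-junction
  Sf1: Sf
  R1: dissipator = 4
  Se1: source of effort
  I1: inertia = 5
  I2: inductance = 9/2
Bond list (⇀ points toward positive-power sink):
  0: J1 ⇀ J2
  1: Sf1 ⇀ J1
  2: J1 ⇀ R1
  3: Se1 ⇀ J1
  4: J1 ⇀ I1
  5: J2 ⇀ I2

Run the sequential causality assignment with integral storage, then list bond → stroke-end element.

b1 →Sf1  (source Sf1 imposes f)
b3 →J1  (Se1 fixes effort; stroke away)
b0 →J2  (J1: bond 3 brought effort, rest push out)
b2 →R1  (common-e at J1 fixed by 3)
b4 →I1  (J1: bond 3 brought effort, rest push out)
b5 →I2  (only one flow-in slot at J2)

bond 0 stroke→J2
bond 1 stroke→Sf1
bond 2 stroke→R1
bond 3 stroke→J1
bond 4 stroke→I1
bond 5 stroke→I2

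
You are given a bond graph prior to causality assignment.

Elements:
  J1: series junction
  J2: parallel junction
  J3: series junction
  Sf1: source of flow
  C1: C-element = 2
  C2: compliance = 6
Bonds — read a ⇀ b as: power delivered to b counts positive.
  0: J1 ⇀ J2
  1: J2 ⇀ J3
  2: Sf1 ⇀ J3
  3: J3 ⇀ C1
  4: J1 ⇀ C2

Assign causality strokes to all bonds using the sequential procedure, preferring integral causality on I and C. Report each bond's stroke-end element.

#0 stroke at J2
#1 stroke at J3
#2 stroke at Sf1
#3 stroke at J3
#4 stroke at J1

b2 →Sf1  (Sf1 (Sf) sets flow on bond)
b1 →J3  (J3: bond 2 brought flow, rest push out)
b3 →J3  (J3: bond 2 brought flow, rest push out)
b0 →J2  (only one effort-in slot at J2)
b4 →J1  (J1: bond 0 brought flow, rest push out)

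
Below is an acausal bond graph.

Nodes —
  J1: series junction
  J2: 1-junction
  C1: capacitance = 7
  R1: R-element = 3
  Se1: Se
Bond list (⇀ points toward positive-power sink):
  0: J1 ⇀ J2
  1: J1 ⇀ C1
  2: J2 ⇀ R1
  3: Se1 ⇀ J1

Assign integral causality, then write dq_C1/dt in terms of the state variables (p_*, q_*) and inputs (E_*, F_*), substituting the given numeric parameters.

β3 stroke→J1  (source Se1 imposes e)
β1 stroke→J1  (C1: C, integral causality)
β0 stroke→J2  (only one flow-in slot at J1)
β2 stroke→R1  (only one flow-in slot at J2)

dq_C1/dt = E_Se1/3 - q_C1/21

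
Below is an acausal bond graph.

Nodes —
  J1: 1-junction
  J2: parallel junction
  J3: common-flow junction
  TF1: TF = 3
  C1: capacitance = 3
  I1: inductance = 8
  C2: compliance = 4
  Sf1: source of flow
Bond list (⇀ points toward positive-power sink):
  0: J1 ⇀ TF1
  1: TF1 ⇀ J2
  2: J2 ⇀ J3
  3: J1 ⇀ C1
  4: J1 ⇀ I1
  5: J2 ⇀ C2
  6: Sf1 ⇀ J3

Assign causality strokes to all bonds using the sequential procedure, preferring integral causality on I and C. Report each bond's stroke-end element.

bond 6 →Sf1  (source Sf1 imposes f)
bond 2 →J3  (J3: bond 6 brought flow, rest push out)
bond 3 →J1  (C1 integral (e out))
bond 4 →I1  (I1 integral (f out))
bond 0 →J1  (common-f at J1 fixed by 4)
bond 1 →TF1  (TF1: transformer flips bond 0)
bond 5 →J2  (J2: last free bond brings effort in)

#0 stroke→J1
#1 stroke→TF1
#2 stroke→J3
#3 stroke→J1
#4 stroke→I1
#5 stroke→J2
#6 stroke→Sf1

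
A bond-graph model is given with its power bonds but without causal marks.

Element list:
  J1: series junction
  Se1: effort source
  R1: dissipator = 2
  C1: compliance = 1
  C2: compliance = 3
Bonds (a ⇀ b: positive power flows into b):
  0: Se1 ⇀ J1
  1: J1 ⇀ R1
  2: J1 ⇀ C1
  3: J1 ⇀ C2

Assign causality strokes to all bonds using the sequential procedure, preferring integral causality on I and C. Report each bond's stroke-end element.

#0 stroke at J1
#1 stroke at R1
#2 stroke at J1
#3 stroke at J1

bond 0 stroke at J1  (Se1: effort source, stroke at far end)
bond 2 stroke at J1  (C1 integral (e out))
bond 3 stroke at J1  (prefer integral on C2)
bond 1 stroke at R1  (J1 needs exactly one f-in)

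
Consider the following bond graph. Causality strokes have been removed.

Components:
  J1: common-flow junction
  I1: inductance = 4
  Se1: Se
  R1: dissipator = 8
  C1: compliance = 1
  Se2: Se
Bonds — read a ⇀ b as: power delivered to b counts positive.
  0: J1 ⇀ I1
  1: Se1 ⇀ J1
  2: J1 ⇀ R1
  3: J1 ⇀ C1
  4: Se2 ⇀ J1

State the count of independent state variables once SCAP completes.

bond 1 stroke at J1  (Se1 (Se) sets effort on bond)
bond 4 stroke at J1  (Se2 fixes effort; stroke away)
bond 0 stroke at I1  (I1 integral (f out))
bond 2 stroke at J1  (J1 flow already set via bond 0)
bond 3 stroke at J1  (J1: bond 0 brought flow, rest push out)

2  (C1, I1 all integral)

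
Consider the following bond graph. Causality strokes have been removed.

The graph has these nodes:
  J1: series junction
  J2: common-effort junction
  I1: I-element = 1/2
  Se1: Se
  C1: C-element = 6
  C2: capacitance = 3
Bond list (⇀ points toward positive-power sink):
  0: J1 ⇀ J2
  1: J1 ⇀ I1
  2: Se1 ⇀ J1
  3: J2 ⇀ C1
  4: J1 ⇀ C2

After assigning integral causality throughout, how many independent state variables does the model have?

3  (C1, C2, I1 all integral)

b2 →J1  (Se1: effort source, stroke at far end)
b1 →I1  (I1 integral (f out))
b0 →J1  (J1: bond 1 brought flow, rest push out)
b4 →J1  (J1: bond 1 brought flow, rest push out)
b3 →J2  (J2: last free bond brings effort in)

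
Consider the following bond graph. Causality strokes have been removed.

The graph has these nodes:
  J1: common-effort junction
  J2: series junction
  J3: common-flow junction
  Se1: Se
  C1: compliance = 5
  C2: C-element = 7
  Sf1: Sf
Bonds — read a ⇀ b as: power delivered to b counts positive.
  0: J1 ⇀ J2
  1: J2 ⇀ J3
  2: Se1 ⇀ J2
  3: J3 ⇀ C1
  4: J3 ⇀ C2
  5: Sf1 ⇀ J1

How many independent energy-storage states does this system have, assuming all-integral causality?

2  (C1, C2 all integral)

b2 stroke at J2  (Se1: effort source, stroke at far end)
b5 stroke at Sf1  (Sf1: flow source, stroke at near end)
b0 stroke at J1  (closing 0-jn rule on J1)
b1 stroke at J2  (1-jn J2 has f-setter on 0)
b3 stroke at J3  (J3 flow already set via bond 1)
b4 stroke at J3  (J3: bond 1 brought flow, rest push out)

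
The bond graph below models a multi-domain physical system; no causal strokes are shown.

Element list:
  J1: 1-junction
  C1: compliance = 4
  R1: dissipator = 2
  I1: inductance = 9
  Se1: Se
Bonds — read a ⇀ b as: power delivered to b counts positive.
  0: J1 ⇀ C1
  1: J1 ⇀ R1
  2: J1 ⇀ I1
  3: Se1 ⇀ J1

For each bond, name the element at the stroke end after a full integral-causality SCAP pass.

b3 stroke→J1  (Se1 fixes effort; stroke away)
b0 stroke→J1  (C1 integral (e out))
b2 stroke→I1  (I1: I, integral causality)
b1 stroke→J1  (1-jn J1 has f-setter on 2)

b0 →J1
b1 →J1
b2 →I1
b3 →J1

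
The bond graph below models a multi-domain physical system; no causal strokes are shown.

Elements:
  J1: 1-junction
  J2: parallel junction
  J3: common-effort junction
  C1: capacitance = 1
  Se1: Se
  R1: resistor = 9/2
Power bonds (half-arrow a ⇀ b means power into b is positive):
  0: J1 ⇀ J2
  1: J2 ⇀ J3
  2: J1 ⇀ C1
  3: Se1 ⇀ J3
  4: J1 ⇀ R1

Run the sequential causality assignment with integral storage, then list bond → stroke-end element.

bond 0 stroke at J1
bond 1 stroke at J2
bond 2 stroke at J1
bond 3 stroke at J3
bond 4 stroke at R1

b3 stroke at J3  (Se1 fixes effort; stroke away)
b1 stroke at J2  (common-e at J3 fixed by 3)
b0 stroke at J1  (common-e at J2 fixed by 1)
b2 stroke at J1  (C1: C, integral causality)
b4 stroke at R1  (J1 needs exactly one f-in)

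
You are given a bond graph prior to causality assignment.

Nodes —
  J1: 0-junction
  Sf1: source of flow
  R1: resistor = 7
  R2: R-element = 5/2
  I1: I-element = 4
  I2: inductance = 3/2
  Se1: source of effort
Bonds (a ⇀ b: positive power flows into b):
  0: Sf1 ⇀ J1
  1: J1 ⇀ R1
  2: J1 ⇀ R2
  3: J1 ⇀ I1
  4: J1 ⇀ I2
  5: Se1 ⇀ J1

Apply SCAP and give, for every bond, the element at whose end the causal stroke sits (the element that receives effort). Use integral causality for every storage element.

β0 stroke at Sf1
β1 stroke at R1
β2 stroke at R2
β3 stroke at I1
β4 stroke at I2
β5 stroke at J1

#0 →Sf1  (Sf1: flow source, stroke at near end)
#5 →J1  (source Se1 imposes e)
#1 →R1  (common-e at J1 fixed by 5)
#2 →R2  (common-e at J1 fixed by 5)
#3 →I1  (J1 effort already set via bond 5)
#4 →I2  (0-jn J1 has e-setter on 5)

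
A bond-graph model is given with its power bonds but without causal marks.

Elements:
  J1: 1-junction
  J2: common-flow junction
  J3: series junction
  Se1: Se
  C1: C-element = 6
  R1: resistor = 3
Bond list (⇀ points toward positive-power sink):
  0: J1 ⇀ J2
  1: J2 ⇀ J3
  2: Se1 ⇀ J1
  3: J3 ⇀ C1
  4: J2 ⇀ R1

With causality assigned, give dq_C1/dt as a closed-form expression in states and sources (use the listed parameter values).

dq_C1/dt = E_Se1/3 - q_C1/18

bond 2 stroke→J1  (Se1: effort source, stroke at far end)
bond 0 stroke→J2  (J1: last free bond brings flow in)
bond 3 stroke→J3  (C1 integral (e out))
bond 1 stroke→J2  (J3: last free bond brings flow in)
bond 4 stroke→R1  (J2: last free bond brings flow in)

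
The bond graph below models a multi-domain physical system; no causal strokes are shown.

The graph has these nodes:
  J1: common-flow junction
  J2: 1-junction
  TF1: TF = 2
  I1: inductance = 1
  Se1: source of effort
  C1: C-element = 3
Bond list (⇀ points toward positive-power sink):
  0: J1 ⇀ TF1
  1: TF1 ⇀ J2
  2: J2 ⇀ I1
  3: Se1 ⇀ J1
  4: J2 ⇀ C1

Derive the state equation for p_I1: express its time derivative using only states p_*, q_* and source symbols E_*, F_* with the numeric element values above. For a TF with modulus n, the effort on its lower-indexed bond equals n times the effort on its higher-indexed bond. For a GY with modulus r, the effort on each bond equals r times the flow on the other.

dp_I1/dt = E_Se1/2 - q_C1/3

b3 stroke→J1  (source Se1 imposes e)
b0 stroke→TF1  (J1: last free bond brings flow in)
b1 stroke→J2  (TF1: transformer flips bond 0)
b2 stroke→I1  (I1: I, integral causality)
b4 stroke→J2  (J2: bond 2 brought flow, rest push out)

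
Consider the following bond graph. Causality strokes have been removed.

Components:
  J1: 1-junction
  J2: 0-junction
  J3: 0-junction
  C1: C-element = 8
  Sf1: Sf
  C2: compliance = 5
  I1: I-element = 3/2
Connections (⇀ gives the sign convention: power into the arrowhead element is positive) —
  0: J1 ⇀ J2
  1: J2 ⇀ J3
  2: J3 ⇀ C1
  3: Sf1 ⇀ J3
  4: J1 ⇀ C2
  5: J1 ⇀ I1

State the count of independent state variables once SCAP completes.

#3 →Sf1  (Sf1 (Sf) sets flow on bond)
#2 →J3  (C1: C, integral causality)
#1 →J2  (J3: bond 2 brought effort, rest push out)
#0 →J1  (J2: bond 1 brought effort, rest push out)
#4 →J1  (C2 outputs effort q/C2)
#5 →I1  (J1: last free bond brings flow in)

3  (C1, C2, I1 all integral)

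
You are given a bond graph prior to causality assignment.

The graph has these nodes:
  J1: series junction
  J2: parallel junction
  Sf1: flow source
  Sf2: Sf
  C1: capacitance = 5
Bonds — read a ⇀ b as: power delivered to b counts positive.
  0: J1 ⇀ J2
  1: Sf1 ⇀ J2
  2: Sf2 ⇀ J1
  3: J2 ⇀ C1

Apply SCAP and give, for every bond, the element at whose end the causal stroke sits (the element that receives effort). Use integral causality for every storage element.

b0 →J1
b1 →Sf1
b2 →Sf2
b3 →J2

β1 stroke at Sf1  (Sf1: flow source, stroke at near end)
β2 stroke at Sf2  (Sf2: flow source, stroke at near end)
β0 stroke at J1  (1-jn J1 has f-setter on 2)
β3 stroke at J2  (J2: last free bond brings effort in)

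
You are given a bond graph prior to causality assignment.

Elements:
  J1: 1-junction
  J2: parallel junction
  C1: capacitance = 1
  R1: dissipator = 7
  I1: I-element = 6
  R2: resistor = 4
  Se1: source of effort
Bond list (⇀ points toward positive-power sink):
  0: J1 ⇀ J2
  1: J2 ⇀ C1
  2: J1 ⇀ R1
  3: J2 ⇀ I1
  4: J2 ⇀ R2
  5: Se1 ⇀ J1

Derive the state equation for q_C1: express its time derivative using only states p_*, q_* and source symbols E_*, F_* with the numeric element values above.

dq_C1/dt = E_Se1/7 - p_I1/6 - 11*q_C1/28

b5 |J1  (Se1: effort source, stroke at far end)
b1 |J2  (C1 outputs effort q/C1)
b0 |J1  (common-e at J2 fixed by 1)
b3 |I1  (J2: bond 1 brought effort, rest push out)
b4 |R2  (0-jn J2 has e-setter on 1)
b2 |R1  (J1 needs exactly one f-in)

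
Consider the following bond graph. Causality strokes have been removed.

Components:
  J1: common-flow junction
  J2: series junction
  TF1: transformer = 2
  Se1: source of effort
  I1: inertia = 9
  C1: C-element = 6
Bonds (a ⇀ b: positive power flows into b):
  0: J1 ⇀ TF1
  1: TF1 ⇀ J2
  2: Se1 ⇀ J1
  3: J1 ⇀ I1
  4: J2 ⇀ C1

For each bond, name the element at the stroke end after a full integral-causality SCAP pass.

bond 2 →J1  (Se1 fixes effort; stroke away)
bond 3 →I1  (I1 integral (f out))
bond 0 →J1  (common-f at J1 fixed by 3)
bond 1 →TF1  (TF TF1: opposite of bond 0)
bond 4 →J2  (J2: bond 1 brought flow, rest push out)

bond 0 →J1
bond 1 →TF1
bond 2 →J1
bond 3 →I1
bond 4 →J2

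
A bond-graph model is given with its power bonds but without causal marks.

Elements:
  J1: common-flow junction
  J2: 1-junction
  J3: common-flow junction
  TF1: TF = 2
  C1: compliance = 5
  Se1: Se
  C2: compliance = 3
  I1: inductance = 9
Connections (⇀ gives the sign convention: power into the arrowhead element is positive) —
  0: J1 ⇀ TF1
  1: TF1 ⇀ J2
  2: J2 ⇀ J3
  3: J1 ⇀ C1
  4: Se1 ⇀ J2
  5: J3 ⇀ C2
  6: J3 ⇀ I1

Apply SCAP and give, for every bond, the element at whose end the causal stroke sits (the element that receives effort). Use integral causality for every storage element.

b4 stroke→J2  (Se1 (Se) sets effort on bond)
b3 stroke→J1  (C1: C, integral causality)
b0 stroke→TF1  (J1 needs exactly one f-in)
b1 stroke→J2  (through TF1, causality passes straight; one stroke at TF1)
b2 stroke→J3  (J2 needs exactly one f-in)
b5 stroke→J3  (C2 integral (e out))
b6 stroke→I1  (J3 needs exactly one f-in)

#0 stroke at TF1
#1 stroke at J2
#2 stroke at J3
#3 stroke at J1
#4 stroke at J2
#5 stroke at J3
#6 stroke at I1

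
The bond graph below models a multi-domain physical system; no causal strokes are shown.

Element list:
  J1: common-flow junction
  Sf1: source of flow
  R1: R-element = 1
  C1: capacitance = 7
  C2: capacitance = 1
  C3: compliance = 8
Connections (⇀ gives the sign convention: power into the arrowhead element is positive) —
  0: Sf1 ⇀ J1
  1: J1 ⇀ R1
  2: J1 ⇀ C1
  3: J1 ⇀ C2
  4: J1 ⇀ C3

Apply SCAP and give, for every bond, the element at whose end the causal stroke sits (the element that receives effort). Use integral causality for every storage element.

bond 0 stroke→Sf1
bond 1 stroke→J1
bond 2 stroke→J1
bond 3 stroke→J1
bond 4 stroke→J1

β0 →Sf1  (source Sf1 imposes f)
β1 →J1  (common-f at J1 fixed by 0)
β2 →J1  (J1 flow already set via bond 0)
β3 →J1  (common-f at J1 fixed by 0)
β4 →J1  (1-jn J1 has f-setter on 0)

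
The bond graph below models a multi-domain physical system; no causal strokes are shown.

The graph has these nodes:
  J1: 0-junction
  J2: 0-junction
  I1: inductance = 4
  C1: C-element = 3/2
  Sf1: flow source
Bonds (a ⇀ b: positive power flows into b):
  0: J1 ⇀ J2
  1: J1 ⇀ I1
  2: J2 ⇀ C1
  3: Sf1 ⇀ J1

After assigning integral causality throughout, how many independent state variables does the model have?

#3 stroke→Sf1  (source Sf1 imposes f)
#1 stroke→I1  (I1 integral (f out))
#0 stroke→J1  (closing 0-jn rule on J1)
#2 stroke→J2  (closing 0-jn rule on J2)

2  (C1, I1 all integral)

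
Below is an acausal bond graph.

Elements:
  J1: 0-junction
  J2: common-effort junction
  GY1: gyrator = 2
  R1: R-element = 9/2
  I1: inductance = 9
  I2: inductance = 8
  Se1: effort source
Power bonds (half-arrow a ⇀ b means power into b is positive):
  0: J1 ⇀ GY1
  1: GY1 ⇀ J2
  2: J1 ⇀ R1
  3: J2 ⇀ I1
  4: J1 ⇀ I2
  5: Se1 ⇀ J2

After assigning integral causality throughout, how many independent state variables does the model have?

β5 stroke at J2  (Se1 (Se) sets effort on bond)
β1 stroke at GY1  (common-e at J2 fixed by 5)
β3 stroke at I1  (J2 effort already set via bond 5)
β0 stroke at GY1  (through GY1, causality inverts; strokes same side of GY1)
β4 stroke at I2  (I2: I, integral causality)
β2 stroke at J1  (closing 0-jn rule on J1)

2  (I1, I2 all integral)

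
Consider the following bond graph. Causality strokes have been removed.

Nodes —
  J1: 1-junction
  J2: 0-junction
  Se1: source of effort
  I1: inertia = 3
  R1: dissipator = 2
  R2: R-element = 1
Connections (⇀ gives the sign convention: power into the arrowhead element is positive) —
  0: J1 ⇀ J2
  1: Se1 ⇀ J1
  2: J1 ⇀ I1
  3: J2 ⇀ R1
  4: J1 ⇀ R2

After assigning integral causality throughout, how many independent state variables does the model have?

1  (I1 all integral)

β1 |J1  (Se1 fixes effort; stroke away)
β2 |I1  (I1 integral (f out))
β0 |J1  (1-jn J1 has f-setter on 2)
β4 |J1  (1-jn J1 has f-setter on 2)
β3 |J2  (closing 0-jn rule on J2)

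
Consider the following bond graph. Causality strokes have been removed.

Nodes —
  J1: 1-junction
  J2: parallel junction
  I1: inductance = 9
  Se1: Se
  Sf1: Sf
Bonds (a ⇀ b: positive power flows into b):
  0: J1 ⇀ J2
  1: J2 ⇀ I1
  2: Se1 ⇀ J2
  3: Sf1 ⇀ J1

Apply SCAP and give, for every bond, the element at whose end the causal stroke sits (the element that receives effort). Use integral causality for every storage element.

β0 stroke at J1
β1 stroke at I1
β2 stroke at J2
β3 stroke at Sf1

β2 stroke→J2  (Se1: effort source, stroke at far end)
β3 stroke→Sf1  (Sf1 fixes flow; stroke at Sf1)
β0 stroke→J1  (common-f at J1 fixed by 3)
β1 stroke→I1  (common-e at J2 fixed by 2)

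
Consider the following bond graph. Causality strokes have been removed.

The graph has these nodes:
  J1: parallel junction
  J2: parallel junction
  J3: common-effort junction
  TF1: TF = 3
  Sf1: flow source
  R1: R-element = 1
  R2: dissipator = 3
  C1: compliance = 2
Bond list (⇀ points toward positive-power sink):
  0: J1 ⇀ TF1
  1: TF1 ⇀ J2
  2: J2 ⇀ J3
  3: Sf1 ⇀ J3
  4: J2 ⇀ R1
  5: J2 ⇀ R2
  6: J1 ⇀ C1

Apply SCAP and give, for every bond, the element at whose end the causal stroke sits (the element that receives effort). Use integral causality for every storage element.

#0 →TF1
#1 →J2
#2 →J3
#3 →Sf1
#4 →R1
#5 →R2
#6 →J1

bond 3 |Sf1  (Sf1 fixes flow; stroke at Sf1)
bond 2 |J3  (closing 0-jn rule on J3)
bond 6 |J1  (C1 integral (e out))
bond 0 |TF1  (J1 effort already set via bond 6)
bond 1 |J2  (TF TF1: opposite of bond 0)
bond 4 |R1  (J2 effort already set via bond 1)
bond 5 |R2  (J2 effort already set via bond 1)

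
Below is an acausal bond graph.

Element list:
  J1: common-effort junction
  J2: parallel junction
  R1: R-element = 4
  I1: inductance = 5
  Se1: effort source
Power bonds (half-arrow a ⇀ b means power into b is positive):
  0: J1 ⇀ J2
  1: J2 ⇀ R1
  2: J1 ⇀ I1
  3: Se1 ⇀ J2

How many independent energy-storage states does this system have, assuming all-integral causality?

β3 →J2  (Se1 fixes effort; stroke away)
β0 →J1  (J2 effort already set via bond 3)
β1 →R1  (0-jn J2 has e-setter on 3)
β2 →I1  (J1: bond 0 brought effort, rest push out)

1  (I1 all integral)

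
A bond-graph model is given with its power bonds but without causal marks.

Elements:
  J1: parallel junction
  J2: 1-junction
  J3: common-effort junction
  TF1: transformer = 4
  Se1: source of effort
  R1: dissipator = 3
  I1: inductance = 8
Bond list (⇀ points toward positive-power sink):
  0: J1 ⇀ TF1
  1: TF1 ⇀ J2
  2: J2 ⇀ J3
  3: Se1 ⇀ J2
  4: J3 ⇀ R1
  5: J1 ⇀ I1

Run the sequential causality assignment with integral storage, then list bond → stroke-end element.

bond 0 |J1
bond 1 |TF1
bond 2 |J2
bond 3 |J2
bond 4 |J3
bond 5 |I1

β3 stroke→J2  (Se1 fixes effort; stroke away)
β5 stroke→I1  (I1 integral (f out))
β0 stroke→J1  (J1: last free bond brings effort in)
β1 stroke→TF1  (through TF1, causality passes straight; one stroke at TF1)
β2 stroke→J2  (common-f at J2 fixed by 1)
β4 stroke→J3  (only one effort-in slot at J3)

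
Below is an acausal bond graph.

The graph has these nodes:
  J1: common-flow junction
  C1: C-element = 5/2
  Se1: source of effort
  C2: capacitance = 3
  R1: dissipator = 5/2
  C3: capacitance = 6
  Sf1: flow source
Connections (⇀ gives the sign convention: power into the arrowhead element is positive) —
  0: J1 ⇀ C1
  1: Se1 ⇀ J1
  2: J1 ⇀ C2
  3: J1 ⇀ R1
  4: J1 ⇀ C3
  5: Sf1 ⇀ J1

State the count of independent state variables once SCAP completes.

3  (C1, C2, C3 all integral)

b1 →J1  (Se1 (Se) sets effort on bond)
b5 →Sf1  (Sf1 fixes flow; stroke at Sf1)
b0 →J1  (J1 flow already set via bond 5)
b2 →J1  (J1: bond 5 brought flow, rest push out)
b3 →J1  (J1: bond 5 brought flow, rest push out)
b4 →J1  (J1 flow already set via bond 5)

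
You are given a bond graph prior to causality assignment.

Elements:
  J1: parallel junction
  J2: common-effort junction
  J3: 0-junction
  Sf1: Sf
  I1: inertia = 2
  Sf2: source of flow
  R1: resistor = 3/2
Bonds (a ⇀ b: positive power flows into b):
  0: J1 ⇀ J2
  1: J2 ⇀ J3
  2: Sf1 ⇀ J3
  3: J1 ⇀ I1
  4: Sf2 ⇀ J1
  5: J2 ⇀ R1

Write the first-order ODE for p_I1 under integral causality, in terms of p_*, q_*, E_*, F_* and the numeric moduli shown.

dp_I1/dt = 3*F_Sf1/2 + 3*F_Sf2/2 - 3*p_I1/4

b2 stroke→Sf1  (Sf1 (Sf) sets flow on bond)
b4 stroke→Sf2  (Sf2: flow source, stroke at near end)
b1 stroke→J3  (only one effort-in slot at J3)
b3 stroke→I1  (I1 integral (f out))
b0 stroke→J1  (only one effort-in slot at J1)
b5 stroke→J2  (closing 0-jn rule on J2)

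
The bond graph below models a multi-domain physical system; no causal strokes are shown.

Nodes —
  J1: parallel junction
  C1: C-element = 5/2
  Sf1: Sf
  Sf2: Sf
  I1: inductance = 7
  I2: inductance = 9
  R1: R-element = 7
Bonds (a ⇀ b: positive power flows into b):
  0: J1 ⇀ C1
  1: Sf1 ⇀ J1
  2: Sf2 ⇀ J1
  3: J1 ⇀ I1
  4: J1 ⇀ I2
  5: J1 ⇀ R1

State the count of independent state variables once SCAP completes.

β1 stroke→Sf1  (Sf1 (Sf) sets flow on bond)
β2 stroke→Sf2  (Sf2 fixes flow; stroke at Sf2)
β0 stroke→J1  (C1 integral (e out))
β3 stroke→I1  (J1: bond 0 brought effort, rest push out)
β4 stroke→I2  (J1 effort already set via bond 0)
β5 stroke→R1  (J1: bond 0 brought effort, rest push out)

3  (C1, I1, I2 all integral)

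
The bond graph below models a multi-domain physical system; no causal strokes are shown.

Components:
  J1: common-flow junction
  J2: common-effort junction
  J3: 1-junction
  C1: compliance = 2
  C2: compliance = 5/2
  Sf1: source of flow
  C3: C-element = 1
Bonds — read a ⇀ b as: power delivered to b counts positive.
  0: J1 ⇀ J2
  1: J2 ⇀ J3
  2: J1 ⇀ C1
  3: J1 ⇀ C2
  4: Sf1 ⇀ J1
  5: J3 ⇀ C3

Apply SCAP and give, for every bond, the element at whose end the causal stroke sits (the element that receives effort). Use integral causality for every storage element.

β4 stroke→Sf1  (Sf1 fixes flow; stroke at Sf1)
β0 stroke→J1  (J1 flow already set via bond 4)
β2 stroke→J1  (J1 flow already set via bond 4)
β3 stroke→J1  (1-jn J1 has f-setter on 4)
β1 stroke→J2  (only one effort-in slot at J2)
β5 stroke→J3  (J3: bond 1 brought flow, rest push out)

#0 →J1
#1 →J2
#2 →J1
#3 →J1
#4 →Sf1
#5 →J3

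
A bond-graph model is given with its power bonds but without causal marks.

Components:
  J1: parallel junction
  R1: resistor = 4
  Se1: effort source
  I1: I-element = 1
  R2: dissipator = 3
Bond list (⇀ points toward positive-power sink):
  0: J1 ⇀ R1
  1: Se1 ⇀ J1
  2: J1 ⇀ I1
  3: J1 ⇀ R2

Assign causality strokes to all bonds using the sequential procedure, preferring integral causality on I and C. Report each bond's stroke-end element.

bond 0 stroke at R1
bond 1 stroke at J1
bond 2 stroke at I1
bond 3 stroke at R2

bond 1 |J1  (Se1: effort source, stroke at far end)
bond 0 |R1  (J1 effort already set via bond 1)
bond 2 |I1  (0-jn J1 has e-setter on 1)
bond 3 |R2  (common-e at J1 fixed by 1)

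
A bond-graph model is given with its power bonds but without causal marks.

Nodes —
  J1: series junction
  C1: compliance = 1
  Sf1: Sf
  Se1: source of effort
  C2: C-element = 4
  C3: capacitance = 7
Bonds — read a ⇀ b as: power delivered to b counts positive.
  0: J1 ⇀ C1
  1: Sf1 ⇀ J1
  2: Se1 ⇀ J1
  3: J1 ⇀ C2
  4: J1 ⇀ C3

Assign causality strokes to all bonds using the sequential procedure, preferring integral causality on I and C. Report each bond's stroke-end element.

b0 stroke→J1
b1 stroke→Sf1
b2 stroke→J1
b3 stroke→J1
b4 stroke→J1

bond 1 stroke→Sf1  (source Sf1 imposes f)
bond 2 stroke→J1  (source Se1 imposes e)
bond 0 stroke→J1  (1-jn J1 has f-setter on 1)
bond 3 stroke→J1  (J1 flow already set via bond 1)
bond 4 stroke→J1  (common-f at J1 fixed by 1)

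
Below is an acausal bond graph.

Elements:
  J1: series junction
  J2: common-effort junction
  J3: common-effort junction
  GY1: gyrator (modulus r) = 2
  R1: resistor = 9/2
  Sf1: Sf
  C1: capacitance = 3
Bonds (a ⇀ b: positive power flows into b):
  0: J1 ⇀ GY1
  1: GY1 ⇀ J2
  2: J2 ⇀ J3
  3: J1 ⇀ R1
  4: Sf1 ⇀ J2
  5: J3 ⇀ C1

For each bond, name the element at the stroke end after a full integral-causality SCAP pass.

β4 |Sf1  (Sf1 (Sf) sets flow on bond)
β5 |J3  (C1 outputs effort q/C1)
β2 |J2  (common-e at J3 fixed by 5)
β1 |GY1  (common-e at J2 fixed by 2)
β0 |GY1  (GY1 both-in/both-out from 1)
β3 |J1  (1-jn J1 has f-setter on 0)

#0 |GY1
#1 |GY1
#2 |J2
#3 |J1
#4 |Sf1
#5 |J3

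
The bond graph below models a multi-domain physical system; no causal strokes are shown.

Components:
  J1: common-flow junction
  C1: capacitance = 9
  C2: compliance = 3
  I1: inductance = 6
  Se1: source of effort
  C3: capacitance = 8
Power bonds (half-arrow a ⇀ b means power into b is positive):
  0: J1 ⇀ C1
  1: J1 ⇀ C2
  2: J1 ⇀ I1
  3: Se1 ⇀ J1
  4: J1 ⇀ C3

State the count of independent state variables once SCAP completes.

b3 |J1  (Se1 (Se) sets effort on bond)
b0 |J1  (C1 integral (e out))
b1 |J1  (C2 integral (e out))
b2 |I1  (I1 integral (f out))
b4 |J1  (J1 flow already set via bond 2)

4  (C1, C2, C3, I1 all integral)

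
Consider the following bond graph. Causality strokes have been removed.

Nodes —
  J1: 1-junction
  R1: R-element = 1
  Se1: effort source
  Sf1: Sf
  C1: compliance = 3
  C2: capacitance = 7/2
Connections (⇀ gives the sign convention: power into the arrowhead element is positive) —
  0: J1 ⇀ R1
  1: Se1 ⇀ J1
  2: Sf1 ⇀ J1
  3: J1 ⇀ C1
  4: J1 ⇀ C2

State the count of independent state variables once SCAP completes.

2  (C1, C2 all integral)

#1 →J1  (source Se1 imposes e)
#2 →Sf1  (Sf1 fixes flow; stroke at Sf1)
#0 →J1  (J1: bond 2 brought flow, rest push out)
#3 →J1  (common-f at J1 fixed by 2)
#4 →J1  (1-jn J1 has f-setter on 2)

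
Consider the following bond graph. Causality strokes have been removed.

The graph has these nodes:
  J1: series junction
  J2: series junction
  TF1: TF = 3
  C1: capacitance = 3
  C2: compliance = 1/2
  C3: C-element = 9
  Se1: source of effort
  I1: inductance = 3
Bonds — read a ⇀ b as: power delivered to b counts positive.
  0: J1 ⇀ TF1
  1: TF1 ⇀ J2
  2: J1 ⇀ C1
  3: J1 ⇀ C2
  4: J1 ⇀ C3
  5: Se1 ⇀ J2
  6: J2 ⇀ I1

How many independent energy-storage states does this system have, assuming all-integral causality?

4  (C1, C2, C3, I1 all integral)

β5 →J2  (Se1: effort source, stroke at far end)
β2 →J1  (C1 outputs effort q/C1)
β3 →J1  (C2 outputs effort q/C2)
β4 →J1  (C3 outputs effort q/C3)
β0 →TF1  (closing 1-jn rule on J1)
β1 →J2  (through TF1, causality passes straight; one stroke at TF1)
β6 →I1  (only one flow-in slot at J2)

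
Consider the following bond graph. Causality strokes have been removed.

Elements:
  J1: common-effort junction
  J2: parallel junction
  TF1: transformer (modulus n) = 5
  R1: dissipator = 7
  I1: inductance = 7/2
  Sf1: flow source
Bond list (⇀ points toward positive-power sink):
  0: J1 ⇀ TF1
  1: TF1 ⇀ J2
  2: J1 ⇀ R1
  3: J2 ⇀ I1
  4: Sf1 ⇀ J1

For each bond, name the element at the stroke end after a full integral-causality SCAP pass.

β4 →Sf1  (Sf1: flow source, stroke at near end)
β3 →I1  (I1 integral (f out))
β1 →J2  (J2 needs exactly one e-in)
β0 →TF1  (TF TF1: opposite of bond 1)
β2 →J1  (closing 0-jn rule on J1)

bond 0 stroke→TF1
bond 1 stroke→J2
bond 2 stroke→J1
bond 3 stroke→I1
bond 4 stroke→Sf1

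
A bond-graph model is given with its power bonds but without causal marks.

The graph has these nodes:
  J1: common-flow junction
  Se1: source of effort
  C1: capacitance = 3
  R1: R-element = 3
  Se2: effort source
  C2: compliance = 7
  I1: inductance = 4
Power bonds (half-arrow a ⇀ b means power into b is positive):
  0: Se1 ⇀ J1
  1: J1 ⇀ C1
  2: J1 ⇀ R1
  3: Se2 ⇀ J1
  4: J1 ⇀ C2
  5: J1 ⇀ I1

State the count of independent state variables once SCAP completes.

#0 |J1  (Se1 fixes effort; stroke away)
#3 |J1  (source Se2 imposes e)
#1 |J1  (C1: C, integral causality)
#4 |J1  (C2: C, integral causality)
#5 |I1  (I1: I, integral causality)
#2 |J1  (common-f at J1 fixed by 5)

3  (C1, C2, I1 all integral)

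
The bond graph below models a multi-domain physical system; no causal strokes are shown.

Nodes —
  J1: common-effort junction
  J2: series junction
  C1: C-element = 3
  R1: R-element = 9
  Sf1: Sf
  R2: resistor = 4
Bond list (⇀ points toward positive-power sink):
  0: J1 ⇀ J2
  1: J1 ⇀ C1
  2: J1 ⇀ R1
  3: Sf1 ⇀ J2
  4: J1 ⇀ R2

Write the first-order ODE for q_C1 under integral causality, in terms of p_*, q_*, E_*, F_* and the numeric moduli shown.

#3 stroke→Sf1  (Sf1: flow source, stroke at near end)
#0 stroke→J2  (J2 flow already set via bond 3)
#1 stroke→J1  (C1 integral (e out))
#2 stroke→R1  (0-jn J1 has e-setter on 1)
#4 stroke→R2  (J1 effort already set via bond 1)

dq_C1/dt = -F_Sf1 - 13*q_C1/108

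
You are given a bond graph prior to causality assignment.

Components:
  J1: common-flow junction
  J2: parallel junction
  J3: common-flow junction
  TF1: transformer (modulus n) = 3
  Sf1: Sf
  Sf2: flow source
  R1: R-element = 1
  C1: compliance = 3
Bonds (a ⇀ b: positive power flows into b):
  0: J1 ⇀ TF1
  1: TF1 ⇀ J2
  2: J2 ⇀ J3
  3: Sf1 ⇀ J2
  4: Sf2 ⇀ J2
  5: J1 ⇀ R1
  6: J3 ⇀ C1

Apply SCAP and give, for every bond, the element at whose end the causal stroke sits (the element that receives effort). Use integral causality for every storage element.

#3 |Sf1  (Sf1 (Sf) sets flow on bond)
#4 |Sf2  (source Sf2 imposes f)
#6 |J3  (C1 integral (e out))
#2 |J2  (J3: last free bond brings flow in)
#1 |TF1  (common-e at J2 fixed by 2)
#0 |J1  (TF1: transformer flips bond 1)
#5 |R1  (closing 1-jn rule on J1)

β0 stroke→J1
β1 stroke→TF1
β2 stroke→J2
β3 stroke→Sf1
β4 stroke→Sf2
β5 stroke→R1
β6 stroke→J3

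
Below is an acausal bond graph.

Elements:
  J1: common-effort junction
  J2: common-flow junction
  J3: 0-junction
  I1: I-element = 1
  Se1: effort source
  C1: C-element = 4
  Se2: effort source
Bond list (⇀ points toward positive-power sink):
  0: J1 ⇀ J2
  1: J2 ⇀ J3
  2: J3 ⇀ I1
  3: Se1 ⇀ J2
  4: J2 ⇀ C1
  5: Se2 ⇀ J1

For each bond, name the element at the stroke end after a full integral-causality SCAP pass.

b3 stroke→J2  (Se1 fixes effort; stroke away)
b5 stroke→J1  (source Se2 imposes e)
b0 stroke→J2  (0-jn J1 has e-setter on 5)
b2 stroke→I1  (prefer integral on I1)
b1 stroke→J3  (J3: last free bond brings effort in)
b4 stroke→J2  (J2 flow already set via bond 1)

#0 |J2
#1 |J3
#2 |I1
#3 |J2
#4 |J2
#5 |J1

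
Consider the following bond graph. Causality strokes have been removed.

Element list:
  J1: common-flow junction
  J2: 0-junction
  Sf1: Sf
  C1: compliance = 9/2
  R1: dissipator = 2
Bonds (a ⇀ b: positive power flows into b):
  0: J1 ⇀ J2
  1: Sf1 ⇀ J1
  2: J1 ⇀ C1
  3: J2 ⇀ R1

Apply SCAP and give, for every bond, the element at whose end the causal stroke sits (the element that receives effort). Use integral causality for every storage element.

β1 →Sf1  (Sf1: flow source, stroke at near end)
β0 →J1  (1-jn J1 has f-setter on 1)
β2 →J1  (J1 flow already set via bond 1)
β3 →J2  (J2 needs exactly one e-in)

b0 |J1
b1 |Sf1
b2 |J1
b3 |J2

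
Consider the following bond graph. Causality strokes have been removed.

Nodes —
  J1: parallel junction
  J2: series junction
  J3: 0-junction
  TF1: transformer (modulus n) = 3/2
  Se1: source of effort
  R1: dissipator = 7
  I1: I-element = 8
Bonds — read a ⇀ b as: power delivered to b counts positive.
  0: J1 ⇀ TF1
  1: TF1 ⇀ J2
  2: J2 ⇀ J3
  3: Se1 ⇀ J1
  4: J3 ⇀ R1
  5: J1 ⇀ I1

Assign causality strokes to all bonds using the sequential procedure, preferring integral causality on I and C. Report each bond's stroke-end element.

b3 →J1  (source Se1 imposes e)
b0 →TF1  (common-e at J1 fixed by 3)
b5 →I1  (0-jn J1 has e-setter on 3)
b1 →J2  (TF1: transformer flips bond 0)
b2 →J3  (closing 1-jn rule on J2)
b4 →R1  (common-e at J3 fixed by 2)

bond 0 stroke at TF1
bond 1 stroke at J2
bond 2 stroke at J3
bond 3 stroke at J1
bond 4 stroke at R1
bond 5 stroke at I1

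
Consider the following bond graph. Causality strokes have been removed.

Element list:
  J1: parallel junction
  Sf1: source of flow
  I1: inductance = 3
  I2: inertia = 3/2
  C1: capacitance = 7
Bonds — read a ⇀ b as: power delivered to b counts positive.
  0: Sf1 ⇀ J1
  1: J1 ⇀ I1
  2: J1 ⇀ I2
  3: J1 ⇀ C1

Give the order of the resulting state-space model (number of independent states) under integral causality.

3  (C1, I1, I2 all integral)

b0 stroke→Sf1  (Sf1: flow source, stroke at near end)
b1 stroke→I1  (I1 integral (f out))
b2 stroke→I2  (I2 integral (f out))
b3 stroke→J1  (closing 0-jn rule on J1)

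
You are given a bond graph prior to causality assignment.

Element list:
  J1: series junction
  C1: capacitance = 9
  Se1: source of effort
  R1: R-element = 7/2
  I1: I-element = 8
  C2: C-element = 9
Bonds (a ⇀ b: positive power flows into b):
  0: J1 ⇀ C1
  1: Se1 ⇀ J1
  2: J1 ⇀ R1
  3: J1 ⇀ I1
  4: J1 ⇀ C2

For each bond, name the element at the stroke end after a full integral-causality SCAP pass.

bond 1 |J1  (Se1 fixes effort; stroke away)
bond 0 |J1  (C1 outputs effort q/C1)
bond 3 |I1  (I1 integral (f out))
bond 2 |J1  (1-jn J1 has f-setter on 3)
bond 4 |J1  (1-jn J1 has f-setter on 3)

b0 →J1
b1 →J1
b2 →J1
b3 →I1
b4 →J1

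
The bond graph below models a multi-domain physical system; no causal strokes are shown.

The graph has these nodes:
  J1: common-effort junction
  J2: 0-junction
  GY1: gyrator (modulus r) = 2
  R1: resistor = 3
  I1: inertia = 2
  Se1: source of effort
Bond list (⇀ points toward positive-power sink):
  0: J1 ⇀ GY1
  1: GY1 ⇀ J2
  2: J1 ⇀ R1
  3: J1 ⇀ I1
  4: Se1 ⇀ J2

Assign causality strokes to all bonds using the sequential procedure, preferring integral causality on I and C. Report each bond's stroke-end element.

bond 4 stroke→J2  (source Se1 imposes e)
bond 1 stroke→GY1  (common-e at J2 fixed by 4)
bond 0 stroke→GY1  (GY1 both-in/both-out from 1)
bond 3 stroke→I1  (I1 outputs flow p/I1)
bond 2 stroke→J1  (only one effort-in slot at J1)

#0 stroke at GY1
#1 stroke at GY1
#2 stroke at J1
#3 stroke at I1
#4 stroke at J2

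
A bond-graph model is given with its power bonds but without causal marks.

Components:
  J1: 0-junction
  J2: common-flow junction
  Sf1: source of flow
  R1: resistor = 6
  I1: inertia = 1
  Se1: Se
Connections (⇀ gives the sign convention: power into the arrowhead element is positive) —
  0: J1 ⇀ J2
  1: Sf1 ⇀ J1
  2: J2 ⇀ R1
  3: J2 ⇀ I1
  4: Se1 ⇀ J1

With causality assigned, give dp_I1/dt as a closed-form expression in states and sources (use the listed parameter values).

dp_I1/dt = E_Se1 - 6*p_I1

β1 stroke at Sf1  (source Sf1 imposes f)
β4 stroke at J1  (Se1 fixes effort; stroke away)
β0 stroke at J2  (0-jn J1 has e-setter on 4)
β3 stroke at I1  (prefer integral on I1)
β2 stroke at J2  (J2: bond 3 brought flow, rest push out)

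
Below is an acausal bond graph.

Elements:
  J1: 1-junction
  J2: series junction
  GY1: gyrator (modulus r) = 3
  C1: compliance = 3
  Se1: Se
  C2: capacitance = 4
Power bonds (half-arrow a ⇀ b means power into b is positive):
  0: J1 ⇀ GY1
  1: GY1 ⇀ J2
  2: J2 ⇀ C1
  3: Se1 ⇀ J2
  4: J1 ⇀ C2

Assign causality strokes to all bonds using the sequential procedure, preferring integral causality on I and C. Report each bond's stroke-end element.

b0 stroke at GY1
b1 stroke at GY1
b2 stroke at J2
b3 stroke at J2
b4 stroke at J1

bond 3 →J2  (Se1 (Se) sets effort on bond)
bond 2 →J2  (C1: C, integral causality)
bond 1 →GY1  (J2 needs exactly one f-in)
bond 0 →GY1  (GY1: gyrator matches bond 1)
bond 4 →J1  (common-f at J1 fixed by 0)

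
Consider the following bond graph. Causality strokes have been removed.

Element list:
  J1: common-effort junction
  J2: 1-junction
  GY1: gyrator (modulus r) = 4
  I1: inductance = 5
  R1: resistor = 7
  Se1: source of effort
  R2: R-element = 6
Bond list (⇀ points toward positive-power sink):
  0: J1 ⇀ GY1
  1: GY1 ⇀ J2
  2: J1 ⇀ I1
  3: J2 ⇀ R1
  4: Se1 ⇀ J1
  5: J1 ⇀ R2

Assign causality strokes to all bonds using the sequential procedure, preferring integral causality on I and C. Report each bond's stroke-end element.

bond 0 →GY1
bond 1 →GY1
bond 2 →I1
bond 3 →J2
bond 4 →J1
bond 5 →R2

#4 stroke→J1  (Se1 (Se) sets effort on bond)
#0 stroke→GY1  (0-jn J1 has e-setter on 4)
#2 stroke→I1  (J1 effort already set via bond 4)
#5 stroke→R2  (J1: bond 4 brought effort, rest push out)
#1 stroke→GY1  (GY GY1: same side as bond 0)
#3 stroke→J2  (1-jn J2 has f-setter on 1)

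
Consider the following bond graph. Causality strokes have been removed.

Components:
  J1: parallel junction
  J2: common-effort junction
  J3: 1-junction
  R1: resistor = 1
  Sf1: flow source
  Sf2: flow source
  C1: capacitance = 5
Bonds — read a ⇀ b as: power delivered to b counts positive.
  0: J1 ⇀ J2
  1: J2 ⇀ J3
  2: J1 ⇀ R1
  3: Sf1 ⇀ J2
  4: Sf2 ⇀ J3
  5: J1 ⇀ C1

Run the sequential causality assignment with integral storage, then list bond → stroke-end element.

b3 stroke at Sf1  (Sf1 fixes flow; stroke at Sf1)
b4 stroke at Sf2  (Sf2: flow source, stroke at near end)
b1 stroke at J3  (J3 flow already set via bond 4)
b0 stroke at J2  (J2 needs exactly one e-in)
b5 stroke at J1  (C1 outputs effort q/C1)
b2 stroke at R1  (J1: bond 5 brought effort, rest push out)

#0 stroke→J2
#1 stroke→J3
#2 stroke→R1
#3 stroke→Sf1
#4 stroke→Sf2
#5 stroke→J1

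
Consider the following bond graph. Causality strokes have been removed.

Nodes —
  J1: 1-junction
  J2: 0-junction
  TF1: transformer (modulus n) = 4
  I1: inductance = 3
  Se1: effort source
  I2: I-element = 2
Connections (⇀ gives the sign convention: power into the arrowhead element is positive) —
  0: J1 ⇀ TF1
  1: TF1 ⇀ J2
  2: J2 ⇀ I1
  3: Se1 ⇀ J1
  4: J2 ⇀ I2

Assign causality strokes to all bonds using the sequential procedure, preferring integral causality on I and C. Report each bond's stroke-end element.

bond 3 stroke at J1  (Se1 fixes effort; stroke away)
bond 0 stroke at TF1  (J1 needs exactly one f-in)
bond 1 stroke at J2  (through TF1, causality passes straight; one stroke at TF1)
bond 2 stroke at I1  (0-jn J2 has e-setter on 1)
bond 4 stroke at I2  (J2: bond 1 brought effort, rest push out)

#0 |TF1
#1 |J2
#2 |I1
#3 |J1
#4 |I2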